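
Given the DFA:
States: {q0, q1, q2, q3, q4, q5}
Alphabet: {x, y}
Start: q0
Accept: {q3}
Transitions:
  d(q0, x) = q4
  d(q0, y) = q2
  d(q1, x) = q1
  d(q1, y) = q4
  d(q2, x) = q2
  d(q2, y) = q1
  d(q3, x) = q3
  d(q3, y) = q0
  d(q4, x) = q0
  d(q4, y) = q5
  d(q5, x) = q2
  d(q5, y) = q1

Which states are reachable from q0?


BFS from q0:
  layer 0: {q0}
  layer 1: {q2, q4}
  layer 2: {q1, q5}

{q0, q1, q2, q4, q5}


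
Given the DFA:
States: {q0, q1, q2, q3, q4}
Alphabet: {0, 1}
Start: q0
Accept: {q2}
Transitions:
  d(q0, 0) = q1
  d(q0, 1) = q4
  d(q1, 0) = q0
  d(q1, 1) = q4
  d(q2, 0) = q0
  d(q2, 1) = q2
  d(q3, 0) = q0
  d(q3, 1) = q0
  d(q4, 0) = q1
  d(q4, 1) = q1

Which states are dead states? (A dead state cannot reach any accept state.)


Forward reachability from each state:
  q0 -> reaches {q0, q1, q4}, no accept state (dead)
  q1 -> reaches {q0, q1, q4}, no accept state (dead)
  q2 -> reaches accept state q2 (live)
  q3 -> reaches {q0, q1, q3, q4}, no accept state (dead)
  q4 -> reaches {q0, q1, q4}, no accept state (dead)

{q0, q1, q3, q4}


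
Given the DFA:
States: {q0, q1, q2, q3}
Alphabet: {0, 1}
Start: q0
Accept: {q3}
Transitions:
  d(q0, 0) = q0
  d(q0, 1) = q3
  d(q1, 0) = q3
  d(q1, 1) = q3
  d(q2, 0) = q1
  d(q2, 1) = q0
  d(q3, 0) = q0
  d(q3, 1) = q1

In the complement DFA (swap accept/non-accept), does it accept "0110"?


Trace: q0 -> q0 -> q3 -> q1 -> q3
Final: q3
Original accept: {q3}
Complement: q3 is in original accept

No, complement rejects (original accepts)


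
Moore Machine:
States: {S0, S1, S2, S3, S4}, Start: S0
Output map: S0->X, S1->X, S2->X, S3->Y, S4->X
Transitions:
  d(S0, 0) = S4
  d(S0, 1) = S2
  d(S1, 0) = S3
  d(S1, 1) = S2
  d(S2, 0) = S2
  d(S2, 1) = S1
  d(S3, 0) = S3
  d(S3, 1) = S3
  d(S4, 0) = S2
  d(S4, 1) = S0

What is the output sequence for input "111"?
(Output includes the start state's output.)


Start: S0 (output X)
  --1--> S2 (output X)
  --1--> S1 (output X)
  --1--> S2 (output X)

"XXXX"


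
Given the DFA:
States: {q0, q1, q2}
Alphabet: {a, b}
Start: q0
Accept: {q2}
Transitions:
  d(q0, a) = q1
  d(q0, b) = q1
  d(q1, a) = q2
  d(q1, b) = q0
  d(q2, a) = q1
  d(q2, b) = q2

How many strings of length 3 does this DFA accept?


Enumerating all length-3 strings:
  "aaa" -> q1 [reject]
  "aab" -> q2 [accept]
  "aba" -> q1 [reject]
  "abb" -> q1 [reject]
  "baa" -> q1 [reject]
  "bab" -> q2 [accept]
  "bba" -> q1 [reject]
  "bbb" -> q1 [reject]

2 out of 8


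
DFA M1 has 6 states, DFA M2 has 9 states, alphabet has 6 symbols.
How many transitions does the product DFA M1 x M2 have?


Product DFA has 6 * 9 = 54 states.
Each has 6 transitions: 54 * 6 = 324

324


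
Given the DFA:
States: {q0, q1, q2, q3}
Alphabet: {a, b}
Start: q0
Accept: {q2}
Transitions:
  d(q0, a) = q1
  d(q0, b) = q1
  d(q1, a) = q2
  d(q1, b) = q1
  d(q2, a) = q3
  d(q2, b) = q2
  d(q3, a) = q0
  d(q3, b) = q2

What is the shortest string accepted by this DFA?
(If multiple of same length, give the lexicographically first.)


BFS by string length (lex-first path to each state shown):
  len 0: q0<-""
  len 1: q1<-"a"
  len 2: q1<-"ab", q2<-"aa"
Found accept state at length 2.

"aa"


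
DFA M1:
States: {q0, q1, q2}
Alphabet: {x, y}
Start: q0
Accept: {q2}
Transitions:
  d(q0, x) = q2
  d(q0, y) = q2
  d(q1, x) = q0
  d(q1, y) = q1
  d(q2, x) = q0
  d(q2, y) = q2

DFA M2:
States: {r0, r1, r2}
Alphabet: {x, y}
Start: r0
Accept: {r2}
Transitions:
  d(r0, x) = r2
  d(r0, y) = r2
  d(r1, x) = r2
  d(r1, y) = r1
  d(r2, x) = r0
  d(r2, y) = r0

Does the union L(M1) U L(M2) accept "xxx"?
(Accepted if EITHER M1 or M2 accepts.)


M1: final=q2 accepted=True
M2: final=r2 accepted=True

Yes, union accepts


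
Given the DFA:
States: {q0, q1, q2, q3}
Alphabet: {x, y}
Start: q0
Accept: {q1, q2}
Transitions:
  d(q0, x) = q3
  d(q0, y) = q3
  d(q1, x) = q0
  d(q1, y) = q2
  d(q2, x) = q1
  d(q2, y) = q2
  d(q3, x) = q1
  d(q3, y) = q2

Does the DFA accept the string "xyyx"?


Trace: q0 -> q3 -> q2 -> q2 -> q1
Final state: q1
Accept states: {q1, q2}

Yes, accepted (final state q1 is an accept state)


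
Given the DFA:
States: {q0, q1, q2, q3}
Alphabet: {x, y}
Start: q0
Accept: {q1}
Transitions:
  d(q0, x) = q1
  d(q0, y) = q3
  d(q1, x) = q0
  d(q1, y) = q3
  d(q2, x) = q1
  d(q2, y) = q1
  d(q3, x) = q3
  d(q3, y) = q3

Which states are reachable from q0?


BFS from q0:
  layer 0: {q0}
  layer 1: {q1, q3}

{q0, q1, q3}


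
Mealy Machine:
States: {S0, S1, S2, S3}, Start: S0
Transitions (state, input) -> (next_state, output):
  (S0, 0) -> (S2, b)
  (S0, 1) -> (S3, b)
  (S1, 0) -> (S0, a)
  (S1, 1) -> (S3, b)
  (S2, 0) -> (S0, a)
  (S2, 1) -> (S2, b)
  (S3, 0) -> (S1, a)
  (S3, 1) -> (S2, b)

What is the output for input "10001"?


Step-by-step:
  (S0, 1) -> (S3, b)
  (S3, 0) -> (S1, a)
  (S1, 0) -> (S0, a)
  (S0, 0) -> (S2, b)
  (S2, 1) -> (S2, b)

"baabb"


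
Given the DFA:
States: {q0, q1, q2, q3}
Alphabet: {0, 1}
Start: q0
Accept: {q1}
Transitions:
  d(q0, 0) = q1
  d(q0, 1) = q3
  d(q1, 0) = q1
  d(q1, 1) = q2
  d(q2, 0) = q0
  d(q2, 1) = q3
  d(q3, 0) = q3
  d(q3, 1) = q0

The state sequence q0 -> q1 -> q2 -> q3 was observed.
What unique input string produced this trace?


Trace back each transition to find the symbol:
  q0 --[0]--> q1
  q1 --[1]--> q2
  q2 --[1]--> q3

"011"


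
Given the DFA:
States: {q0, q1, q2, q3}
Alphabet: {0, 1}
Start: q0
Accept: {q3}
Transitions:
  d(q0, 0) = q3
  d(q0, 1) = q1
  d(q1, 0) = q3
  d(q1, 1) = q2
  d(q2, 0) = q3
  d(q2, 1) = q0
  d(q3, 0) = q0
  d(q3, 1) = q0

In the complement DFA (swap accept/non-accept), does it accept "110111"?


Trace: q0 -> q1 -> q2 -> q3 -> q0 -> q1 -> q2
Final: q2
Original accept: {q3}
Complement: q2 is not in original accept

Yes, complement accepts (original rejects)


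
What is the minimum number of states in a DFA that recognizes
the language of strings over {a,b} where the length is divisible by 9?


States track (length) mod 9.
Need 9 states: one per remainder 0..8; accept = remainder 0.

9


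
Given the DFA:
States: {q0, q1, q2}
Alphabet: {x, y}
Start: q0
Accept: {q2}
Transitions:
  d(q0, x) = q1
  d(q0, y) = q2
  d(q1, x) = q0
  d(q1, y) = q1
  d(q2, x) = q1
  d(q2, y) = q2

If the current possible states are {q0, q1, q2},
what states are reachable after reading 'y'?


Apply transition on 'y' from each current state:
  d(q0, y) = q2
  d(q1, y) = q1
  d(q2, y) = q2

{q1, q2}


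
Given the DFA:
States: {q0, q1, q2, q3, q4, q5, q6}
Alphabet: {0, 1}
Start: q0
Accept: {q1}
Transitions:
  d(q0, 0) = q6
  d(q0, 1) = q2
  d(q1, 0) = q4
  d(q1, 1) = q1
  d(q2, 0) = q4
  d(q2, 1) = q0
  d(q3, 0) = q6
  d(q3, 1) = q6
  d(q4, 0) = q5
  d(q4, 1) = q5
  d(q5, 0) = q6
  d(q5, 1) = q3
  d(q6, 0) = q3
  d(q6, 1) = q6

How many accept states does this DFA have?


Accept states listed: {q1}
Counting: q1(1)

1


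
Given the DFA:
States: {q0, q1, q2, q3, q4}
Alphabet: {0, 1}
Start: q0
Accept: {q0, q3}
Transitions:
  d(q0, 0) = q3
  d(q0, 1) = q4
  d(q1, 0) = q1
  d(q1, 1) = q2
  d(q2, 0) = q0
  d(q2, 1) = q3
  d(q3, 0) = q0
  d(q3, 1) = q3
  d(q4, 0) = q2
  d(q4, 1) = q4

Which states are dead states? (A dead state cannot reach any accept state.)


Forward reachability from each state:
  q0 -> reaches accept state q0 (live)
  q1 -> reaches accept state q0 (live)
  q2 -> reaches accept state q0 (live)
  q3 -> reaches accept state q0 (live)
  q4 -> reaches accept state q0 (live)

None (all states can reach an accept state)


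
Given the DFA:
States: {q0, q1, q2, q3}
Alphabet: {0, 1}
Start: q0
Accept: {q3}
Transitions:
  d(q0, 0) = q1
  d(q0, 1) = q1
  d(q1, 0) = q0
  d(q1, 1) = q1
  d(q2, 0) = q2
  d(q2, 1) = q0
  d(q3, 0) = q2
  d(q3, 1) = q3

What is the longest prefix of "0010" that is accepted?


Run the DFA, marking each prefix where the state is accepting:
  "" -> q0 [reject]
  "0" -> q1 [reject]
  "00" -> q0 [reject]
  "001" -> q1 [reject]
  "0010" -> q0 [reject]

No prefix is accepted


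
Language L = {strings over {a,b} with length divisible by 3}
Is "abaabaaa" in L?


length = 8; 8 mod 3 = 2

No, "abaabaaa" is not in L


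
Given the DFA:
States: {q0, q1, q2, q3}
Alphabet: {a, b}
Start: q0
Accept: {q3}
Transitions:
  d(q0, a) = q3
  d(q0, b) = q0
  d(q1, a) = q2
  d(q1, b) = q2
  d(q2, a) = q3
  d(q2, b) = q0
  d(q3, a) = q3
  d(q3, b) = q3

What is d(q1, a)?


Looking up transition d(q1, a)

q2


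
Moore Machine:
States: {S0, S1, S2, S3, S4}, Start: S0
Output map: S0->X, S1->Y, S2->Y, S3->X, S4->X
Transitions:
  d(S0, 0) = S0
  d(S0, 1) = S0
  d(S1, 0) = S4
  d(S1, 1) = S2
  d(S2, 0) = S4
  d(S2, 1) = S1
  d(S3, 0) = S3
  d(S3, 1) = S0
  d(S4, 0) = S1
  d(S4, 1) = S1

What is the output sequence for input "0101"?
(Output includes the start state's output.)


Start: S0 (output X)
  --0--> S0 (output X)
  --1--> S0 (output X)
  --0--> S0 (output X)
  --1--> S0 (output X)

"XXXXX"


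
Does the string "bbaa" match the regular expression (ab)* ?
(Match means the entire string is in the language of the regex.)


|string| = 4; first = 'b'; last = 'a'

No, "bbaa" does not match (ab)*


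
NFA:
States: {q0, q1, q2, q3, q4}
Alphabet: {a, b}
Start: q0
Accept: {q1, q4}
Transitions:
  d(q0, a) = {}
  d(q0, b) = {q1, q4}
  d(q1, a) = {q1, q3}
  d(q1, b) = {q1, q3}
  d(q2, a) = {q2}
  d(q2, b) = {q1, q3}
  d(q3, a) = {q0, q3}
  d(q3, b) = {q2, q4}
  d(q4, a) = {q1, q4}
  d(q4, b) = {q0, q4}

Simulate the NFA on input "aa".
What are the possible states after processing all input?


Start: {q0}
  --a--> {}
  --a--> {}

{} (empty set, no valid transitions)


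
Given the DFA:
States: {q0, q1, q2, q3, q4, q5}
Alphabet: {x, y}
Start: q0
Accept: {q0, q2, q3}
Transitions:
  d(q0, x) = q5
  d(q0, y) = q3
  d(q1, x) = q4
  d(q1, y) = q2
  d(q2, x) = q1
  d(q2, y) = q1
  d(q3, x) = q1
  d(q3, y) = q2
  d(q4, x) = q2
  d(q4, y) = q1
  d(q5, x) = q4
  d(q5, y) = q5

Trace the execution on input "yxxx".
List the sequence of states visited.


Input: yxxx
d(q0, y) = q3
d(q3, x) = q1
d(q1, x) = q4
d(q4, x) = q2


q0 -> q3 -> q1 -> q4 -> q2


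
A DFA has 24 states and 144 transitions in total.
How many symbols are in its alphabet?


Each state has exactly one transition per symbol.
|alphabet| = transitions / states = 144 / 24 = 6

6


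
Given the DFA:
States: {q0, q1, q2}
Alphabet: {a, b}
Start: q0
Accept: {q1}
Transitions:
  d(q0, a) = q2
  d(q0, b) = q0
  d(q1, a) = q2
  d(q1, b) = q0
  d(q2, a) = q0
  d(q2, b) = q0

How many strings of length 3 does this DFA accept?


Enumerating all length-3 strings:
  "aaa" -> q2 [reject]
  "aab" -> q0 [reject]
  "aba" -> q2 [reject]
  "abb" -> q0 [reject]
  "baa" -> q0 [reject]
  "bab" -> q0 [reject]
  "bba" -> q2 [reject]
  "bbb" -> q0 [reject]

0 out of 8


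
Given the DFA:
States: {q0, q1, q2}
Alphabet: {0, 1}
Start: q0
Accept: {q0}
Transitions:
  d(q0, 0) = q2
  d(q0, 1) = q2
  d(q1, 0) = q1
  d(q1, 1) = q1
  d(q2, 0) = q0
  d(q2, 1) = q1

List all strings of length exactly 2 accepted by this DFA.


All strings of length 2: 4 total
Accepted: 2

"00", "10"


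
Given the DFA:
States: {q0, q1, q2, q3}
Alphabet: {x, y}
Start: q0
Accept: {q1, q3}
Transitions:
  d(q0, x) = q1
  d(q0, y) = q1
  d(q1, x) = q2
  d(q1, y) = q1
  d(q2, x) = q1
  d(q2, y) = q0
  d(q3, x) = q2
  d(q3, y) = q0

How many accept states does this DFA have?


Accept states listed: {q1, q3}
Counting: q1(1) q3(2)

2


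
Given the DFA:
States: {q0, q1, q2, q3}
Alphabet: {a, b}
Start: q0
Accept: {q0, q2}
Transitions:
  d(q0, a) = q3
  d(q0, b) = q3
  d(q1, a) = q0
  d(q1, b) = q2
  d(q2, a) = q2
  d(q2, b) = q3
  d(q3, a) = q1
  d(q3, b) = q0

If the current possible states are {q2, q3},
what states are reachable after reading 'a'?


Apply transition on 'a' from each current state:
  d(q2, a) = q2
  d(q3, a) = q1

{q1, q2}


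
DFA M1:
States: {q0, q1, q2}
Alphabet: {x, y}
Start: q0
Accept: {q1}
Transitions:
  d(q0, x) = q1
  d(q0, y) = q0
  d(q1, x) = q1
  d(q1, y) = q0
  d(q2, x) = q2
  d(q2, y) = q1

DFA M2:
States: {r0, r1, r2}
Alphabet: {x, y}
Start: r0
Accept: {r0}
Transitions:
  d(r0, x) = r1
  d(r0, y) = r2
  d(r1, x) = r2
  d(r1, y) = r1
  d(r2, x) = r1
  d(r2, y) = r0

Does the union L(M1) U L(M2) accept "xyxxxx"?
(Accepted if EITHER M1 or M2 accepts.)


M1: final=q1 accepted=True
M2: final=r1 accepted=False

Yes, union accepts


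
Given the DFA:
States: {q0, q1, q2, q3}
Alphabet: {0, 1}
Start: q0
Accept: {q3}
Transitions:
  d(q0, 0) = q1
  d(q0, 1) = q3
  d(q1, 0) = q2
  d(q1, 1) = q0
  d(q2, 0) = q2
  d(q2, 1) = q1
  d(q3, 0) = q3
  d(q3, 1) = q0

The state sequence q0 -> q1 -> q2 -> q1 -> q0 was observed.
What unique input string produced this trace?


Trace back each transition to find the symbol:
  q0 --[0]--> q1
  q1 --[0]--> q2
  q2 --[1]--> q1
  q1 --[1]--> q0

"0011"


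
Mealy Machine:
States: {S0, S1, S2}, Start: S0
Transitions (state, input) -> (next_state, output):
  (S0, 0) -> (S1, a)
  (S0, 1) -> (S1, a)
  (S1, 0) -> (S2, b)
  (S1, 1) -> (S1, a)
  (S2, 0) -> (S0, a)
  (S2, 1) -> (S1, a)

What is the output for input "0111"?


Step-by-step:
  (S0, 0) -> (S1, a)
  (S1, 1) -> (S1, a)
  (S1, 1) -> (S1, a)
  (S1, 1) -> (S1, a)

"aaaa"


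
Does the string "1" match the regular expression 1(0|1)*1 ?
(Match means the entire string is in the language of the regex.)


|string| = 1; first = '1'; last = '1'

No, "1" does not match 1(0|1)*1


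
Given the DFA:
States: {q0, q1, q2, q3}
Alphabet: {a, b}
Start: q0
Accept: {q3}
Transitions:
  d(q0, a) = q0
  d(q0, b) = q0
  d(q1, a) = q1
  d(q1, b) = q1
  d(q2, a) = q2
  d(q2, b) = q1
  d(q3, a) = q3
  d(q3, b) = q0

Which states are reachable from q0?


BFS from q0:
  layer 0: {q0}

{q0}


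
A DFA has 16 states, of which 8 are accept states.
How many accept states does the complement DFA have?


Complement swaps accept and non-accept states.
16 - 8 = 8

8


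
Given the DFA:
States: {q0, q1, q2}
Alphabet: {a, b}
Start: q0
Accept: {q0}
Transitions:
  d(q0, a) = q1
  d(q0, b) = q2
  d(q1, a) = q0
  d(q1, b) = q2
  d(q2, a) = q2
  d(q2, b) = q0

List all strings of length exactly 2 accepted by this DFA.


All strings of length 2: 4 total
Accepted: 2

"aa", "bb"


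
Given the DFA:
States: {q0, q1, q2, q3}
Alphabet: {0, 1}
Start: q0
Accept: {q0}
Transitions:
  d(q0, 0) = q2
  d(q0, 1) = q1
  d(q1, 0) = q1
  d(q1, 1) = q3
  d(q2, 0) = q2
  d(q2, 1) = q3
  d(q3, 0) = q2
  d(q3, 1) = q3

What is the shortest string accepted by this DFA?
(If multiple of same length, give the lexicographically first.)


BFS by string length (lex-first path to each state shown):
  len 0: q0<-""
Found accept state at length 0.

"" (empty string)


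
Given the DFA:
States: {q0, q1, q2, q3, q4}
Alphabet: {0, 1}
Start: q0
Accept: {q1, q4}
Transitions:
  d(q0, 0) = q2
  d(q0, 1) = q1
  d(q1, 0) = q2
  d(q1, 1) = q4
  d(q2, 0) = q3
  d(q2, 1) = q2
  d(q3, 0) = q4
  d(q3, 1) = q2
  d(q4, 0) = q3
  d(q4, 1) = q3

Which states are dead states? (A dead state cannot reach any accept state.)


Forward reachability from each state:
  q0 -> reaches accept state q1 (live)
  q1 -> reaches accept state q1 (live)
  q2 -> reaches accept state q4 (live)
  q3 -> reaches accept state q4 (live)
  q4 -> reaches accept state q4 (live)

None (all states can reach an accept state)


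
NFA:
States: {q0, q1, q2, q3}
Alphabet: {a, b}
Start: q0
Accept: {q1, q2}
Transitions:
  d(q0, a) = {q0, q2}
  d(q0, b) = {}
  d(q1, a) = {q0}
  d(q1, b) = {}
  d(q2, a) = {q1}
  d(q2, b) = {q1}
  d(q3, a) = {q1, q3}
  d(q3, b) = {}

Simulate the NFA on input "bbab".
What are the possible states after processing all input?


Start: {q0}
  --b--> {}
  --b--> {}
  --a--> {}
  --b--> {}

{} (empty set, no valid transitions)


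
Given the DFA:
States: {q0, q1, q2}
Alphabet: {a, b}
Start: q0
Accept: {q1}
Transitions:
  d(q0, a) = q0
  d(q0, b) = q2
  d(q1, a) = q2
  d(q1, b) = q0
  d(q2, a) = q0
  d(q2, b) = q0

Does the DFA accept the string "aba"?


Trace: q0 -> q0 -> q2 -> q0
Final state: q0
Accept states: {q1}

No, rejected (final state q0 is not an accept state)


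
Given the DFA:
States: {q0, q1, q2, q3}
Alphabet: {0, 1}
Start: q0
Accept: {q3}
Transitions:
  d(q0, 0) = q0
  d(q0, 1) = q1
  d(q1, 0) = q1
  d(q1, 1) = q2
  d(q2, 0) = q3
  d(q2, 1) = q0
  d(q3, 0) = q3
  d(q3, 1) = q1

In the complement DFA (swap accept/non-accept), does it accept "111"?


Trace: q0 -> q1 -> q2 -> q0
Final: q0
Original accept: {q3}
Complement: q0 is not in original accept

Yes, complement accepts (original rejects)


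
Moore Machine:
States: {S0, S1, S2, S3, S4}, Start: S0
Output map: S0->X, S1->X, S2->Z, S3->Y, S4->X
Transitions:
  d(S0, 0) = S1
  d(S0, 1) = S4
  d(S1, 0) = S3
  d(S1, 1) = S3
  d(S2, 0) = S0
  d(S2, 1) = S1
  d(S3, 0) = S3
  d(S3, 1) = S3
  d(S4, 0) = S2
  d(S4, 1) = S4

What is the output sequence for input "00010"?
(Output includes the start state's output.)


Start: S0 (output X)
  --0--> S1 (output X)
  --0--> S3 (output Y)
  --0--> S3 (output Y)
  --1--> S3 (output Y)
  --0--> S3 (output Y)

"XXYYYY"


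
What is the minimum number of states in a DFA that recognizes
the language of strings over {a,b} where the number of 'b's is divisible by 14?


States track (count of 'b') mod 14.
Need 14 states: one per remainder 0..13; accept = remainder 0.

14


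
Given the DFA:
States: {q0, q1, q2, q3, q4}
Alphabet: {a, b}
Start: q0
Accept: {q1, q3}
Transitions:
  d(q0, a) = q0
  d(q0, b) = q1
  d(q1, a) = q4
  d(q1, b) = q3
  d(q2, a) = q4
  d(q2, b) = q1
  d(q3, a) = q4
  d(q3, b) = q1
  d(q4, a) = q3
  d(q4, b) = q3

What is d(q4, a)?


Looking up transition d(q4, a)

q3


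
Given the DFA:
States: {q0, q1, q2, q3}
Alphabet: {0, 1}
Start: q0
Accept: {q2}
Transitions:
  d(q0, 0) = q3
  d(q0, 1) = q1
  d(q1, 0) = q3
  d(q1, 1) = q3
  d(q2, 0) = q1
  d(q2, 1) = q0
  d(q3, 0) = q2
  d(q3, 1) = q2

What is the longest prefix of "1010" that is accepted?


Run the DFA, marking each prefix where the state is accepting:
  "" -> q0 [reject]
  "1" -> q1 [reject]
  "10" -> q3 [reject]
  "101" -> q2 [accept]
  "1010" -> q1 [reject]

"101"


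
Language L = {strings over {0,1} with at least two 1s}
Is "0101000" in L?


count('1') = 2

Yes, "0101000" is in L


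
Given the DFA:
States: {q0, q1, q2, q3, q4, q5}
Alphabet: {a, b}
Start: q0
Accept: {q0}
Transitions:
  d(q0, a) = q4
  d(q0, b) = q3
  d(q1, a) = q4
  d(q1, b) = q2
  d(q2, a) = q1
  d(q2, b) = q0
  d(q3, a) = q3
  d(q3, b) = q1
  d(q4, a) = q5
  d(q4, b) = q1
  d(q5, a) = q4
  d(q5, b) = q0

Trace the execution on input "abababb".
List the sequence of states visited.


Input: abababb
d(q0, a) = q4
d(q4, b) = q1
d(q1, a) = q4
d(q4, b) = q1
d(q1, a) = q4
d(q4, b) = q1
d(q1, b) = q2


q0 -> q4 -> q1 -> q4 -> q1 -> q4 -> q1 -> q2


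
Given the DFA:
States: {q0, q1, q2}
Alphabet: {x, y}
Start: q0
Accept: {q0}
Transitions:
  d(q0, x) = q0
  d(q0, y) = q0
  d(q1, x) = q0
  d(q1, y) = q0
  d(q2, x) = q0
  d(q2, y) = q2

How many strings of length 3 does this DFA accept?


Enumerating all length-3 strings:
  "xxx" -> q0 [accept]
  "xxy" -> q0 [accept]
  "xyx" -> q0 [accept]
  "xyy" -> q0 [accept]
  "yxx" -> q0 [accept]
  "yxy" -> q0 [accept]
  "yyx" -> q0 [accept]
  "yyy" -> q0 [accept]

8 out of 8


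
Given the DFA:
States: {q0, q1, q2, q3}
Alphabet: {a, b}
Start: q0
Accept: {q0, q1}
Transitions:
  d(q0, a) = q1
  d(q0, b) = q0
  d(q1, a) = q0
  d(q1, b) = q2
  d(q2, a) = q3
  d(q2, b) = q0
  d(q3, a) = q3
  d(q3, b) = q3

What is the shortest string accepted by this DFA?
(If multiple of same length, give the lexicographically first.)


BFS by string length (lex-first path to each state shown):
  len 0: q0<-""
Found accept state at length 0.

"" (empty string)


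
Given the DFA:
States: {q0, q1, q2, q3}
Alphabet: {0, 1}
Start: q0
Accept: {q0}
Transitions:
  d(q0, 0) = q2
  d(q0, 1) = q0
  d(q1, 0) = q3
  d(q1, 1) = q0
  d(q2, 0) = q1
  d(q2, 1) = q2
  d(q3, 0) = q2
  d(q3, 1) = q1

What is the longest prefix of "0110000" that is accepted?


Run the DFA, marking each prefix where the state is accepting:
  "" -> q0 [accept]
  "0" -> q2 [reject]
  "01" -> q2 [reject]
  "011" -> q2 [reject]
  "0110" -> q1 [reject]
  "01100" -> q3 [reject]
  "011000" -> q2 [reject]
  "0110000" -> q1 [reject]

""


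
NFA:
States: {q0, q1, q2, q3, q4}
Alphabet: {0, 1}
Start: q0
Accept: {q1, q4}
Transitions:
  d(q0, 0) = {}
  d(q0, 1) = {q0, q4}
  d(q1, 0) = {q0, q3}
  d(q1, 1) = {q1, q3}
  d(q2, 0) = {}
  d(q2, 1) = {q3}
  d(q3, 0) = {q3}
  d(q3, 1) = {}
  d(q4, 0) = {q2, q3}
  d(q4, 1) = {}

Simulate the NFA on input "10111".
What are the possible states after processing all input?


Start: {q0}
  --1--> {q0, q4}
  --0--> {q2, q3}
  --1--> {q3}
  --1--> {}
  --1--> {}

{} (empty set, no valid transitions)


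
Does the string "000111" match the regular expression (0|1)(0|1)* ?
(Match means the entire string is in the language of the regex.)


|string| = 6; first = '0'; last = '1'

Yes, "000111" matches (0|1)(0|1)*


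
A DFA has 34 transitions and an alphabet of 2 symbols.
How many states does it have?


Each state has exactly one transition per symbol.
states = transitions / |alphabet| = 34 / 2 = 17

17


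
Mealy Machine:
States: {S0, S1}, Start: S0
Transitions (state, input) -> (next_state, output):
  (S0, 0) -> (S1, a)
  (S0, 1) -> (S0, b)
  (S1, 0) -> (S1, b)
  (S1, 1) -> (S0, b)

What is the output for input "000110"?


Step-by-step:
  (S0, 0) -> (S1, a)
  (S1, 0) -> (S1, b)
  (S1, 0) -> (S1, b)
  (S1, 1) -> (S0, b)
  (S0, 1) -> (S0, b)
  (S0, 0) -> (S1, a)

"abbbba"


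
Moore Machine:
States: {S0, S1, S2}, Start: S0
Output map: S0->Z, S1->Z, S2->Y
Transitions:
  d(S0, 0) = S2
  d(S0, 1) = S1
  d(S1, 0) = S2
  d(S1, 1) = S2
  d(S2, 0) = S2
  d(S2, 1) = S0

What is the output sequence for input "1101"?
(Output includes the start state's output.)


Start: S0 (output Z)
  --1--> S1 (output Z)
  --1--> S2 (output Y)
  --0--> S2 (output Y)
  --1--> S0 (output Z)

"ZZYYZ"


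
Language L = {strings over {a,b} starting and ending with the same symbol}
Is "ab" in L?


first = 'a', last = 'b'

No, "ab" is not in L


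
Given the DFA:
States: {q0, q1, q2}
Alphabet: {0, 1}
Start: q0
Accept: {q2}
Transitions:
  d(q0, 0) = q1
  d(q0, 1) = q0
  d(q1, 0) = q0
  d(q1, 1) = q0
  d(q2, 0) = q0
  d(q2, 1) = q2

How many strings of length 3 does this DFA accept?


Enumerating all length-3 strings:
  "000" -> q1 [reject]
  "001" -> q0 [reject]
  "010" -> q1 [reject]
  "011" -> q0 [reject]
  "100" -> q0 [reject]
  "101" -> q0 [reject]
  "110" -> q1 [reject]
  "111" -> q0 [reject]

0 out of 8


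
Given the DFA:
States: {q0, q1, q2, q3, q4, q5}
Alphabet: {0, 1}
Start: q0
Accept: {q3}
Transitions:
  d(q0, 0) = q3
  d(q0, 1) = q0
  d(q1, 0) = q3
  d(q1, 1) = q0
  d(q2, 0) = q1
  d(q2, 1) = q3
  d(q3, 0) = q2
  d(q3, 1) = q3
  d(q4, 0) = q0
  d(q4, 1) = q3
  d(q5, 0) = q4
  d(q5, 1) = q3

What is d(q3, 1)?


Looking up transition d(q3, 1)

q3


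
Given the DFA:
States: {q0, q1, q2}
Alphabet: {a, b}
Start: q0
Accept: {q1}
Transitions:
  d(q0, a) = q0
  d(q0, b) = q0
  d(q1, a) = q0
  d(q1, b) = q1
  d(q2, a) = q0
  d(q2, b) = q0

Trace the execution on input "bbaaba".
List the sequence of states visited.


Input: bbaaba
d(q0, b) = q0
d(q0, b) = q0
d(q0, a) = q0
d(q0, a) = q0
d(q0, b) = q0
d(q0, a) = q0


q0 -> q0 -> q0 -> q0 -> q0 -> q0 -> q0


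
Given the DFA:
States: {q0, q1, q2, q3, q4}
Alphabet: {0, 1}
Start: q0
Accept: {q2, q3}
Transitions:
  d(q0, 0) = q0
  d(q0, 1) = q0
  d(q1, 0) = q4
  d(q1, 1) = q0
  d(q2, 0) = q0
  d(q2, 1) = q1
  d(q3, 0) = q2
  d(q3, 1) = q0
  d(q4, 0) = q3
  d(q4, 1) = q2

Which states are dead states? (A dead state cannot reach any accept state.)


Forward reachability from each state:
  q0 -> reaches {q0}, no accept state (dead)
  q1 -> reaches accept state q2 (live)
  q2 -> reaches accept state q2 (live)
  q3 -> reaches accept state q2 (live)
  q4 -> reaches accept state q2 (live)

{q0}


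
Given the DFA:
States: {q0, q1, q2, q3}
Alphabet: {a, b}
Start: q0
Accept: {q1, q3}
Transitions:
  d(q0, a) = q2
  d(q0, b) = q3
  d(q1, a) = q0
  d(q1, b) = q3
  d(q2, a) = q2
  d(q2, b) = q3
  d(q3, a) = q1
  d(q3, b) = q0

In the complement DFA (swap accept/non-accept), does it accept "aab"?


Trace: q0 -> q2 -> q2 -> q3
Final: q3
Original accept: {q1, q3}
Complement: q3 is in original accept

No, complement rejects (original accepts)


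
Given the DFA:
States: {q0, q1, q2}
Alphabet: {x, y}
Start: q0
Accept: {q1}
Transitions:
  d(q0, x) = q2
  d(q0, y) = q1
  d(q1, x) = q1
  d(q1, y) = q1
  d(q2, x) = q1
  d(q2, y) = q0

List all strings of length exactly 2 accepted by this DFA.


All strings of length 2: 4 total
Accepted: 3

"xx", "yx", "yy"


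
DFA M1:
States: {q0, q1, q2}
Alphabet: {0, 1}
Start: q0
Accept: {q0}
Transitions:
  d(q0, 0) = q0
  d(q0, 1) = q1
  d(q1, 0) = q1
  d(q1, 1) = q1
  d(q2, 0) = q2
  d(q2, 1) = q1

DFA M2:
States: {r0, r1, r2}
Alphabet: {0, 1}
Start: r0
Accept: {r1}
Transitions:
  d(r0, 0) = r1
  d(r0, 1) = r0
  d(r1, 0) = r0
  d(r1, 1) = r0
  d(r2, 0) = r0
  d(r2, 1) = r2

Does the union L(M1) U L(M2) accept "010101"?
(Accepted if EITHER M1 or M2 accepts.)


M1: final=q1 accepted=False
M2: final=r0 accepted=False

No, union rejects (neither accepts)


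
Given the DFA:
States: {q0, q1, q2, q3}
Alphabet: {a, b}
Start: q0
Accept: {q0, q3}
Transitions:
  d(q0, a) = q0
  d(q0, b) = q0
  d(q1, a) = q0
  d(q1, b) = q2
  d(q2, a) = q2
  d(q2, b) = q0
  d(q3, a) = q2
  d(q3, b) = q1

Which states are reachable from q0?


BFS from q0:
  layer 0: {q0}

{q0}


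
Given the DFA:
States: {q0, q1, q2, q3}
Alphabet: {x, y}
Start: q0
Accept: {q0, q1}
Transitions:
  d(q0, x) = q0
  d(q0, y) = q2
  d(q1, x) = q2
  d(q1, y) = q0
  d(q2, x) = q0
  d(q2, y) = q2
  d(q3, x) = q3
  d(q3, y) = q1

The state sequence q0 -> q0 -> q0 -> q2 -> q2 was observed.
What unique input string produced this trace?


Trace back each transition to find the symbol:
  q0 --[x]--> q0
  q0 --[x]--> q0
  q0 --[y]--> q2
  q2 --[y]--> q2

"xxyy"


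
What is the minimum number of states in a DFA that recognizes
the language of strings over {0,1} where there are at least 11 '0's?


States: count = 0, 1, ..., 10, and a final '>= 11' state.
Total: 11 + 1 = 12. Accept = '>= 11' state.

12


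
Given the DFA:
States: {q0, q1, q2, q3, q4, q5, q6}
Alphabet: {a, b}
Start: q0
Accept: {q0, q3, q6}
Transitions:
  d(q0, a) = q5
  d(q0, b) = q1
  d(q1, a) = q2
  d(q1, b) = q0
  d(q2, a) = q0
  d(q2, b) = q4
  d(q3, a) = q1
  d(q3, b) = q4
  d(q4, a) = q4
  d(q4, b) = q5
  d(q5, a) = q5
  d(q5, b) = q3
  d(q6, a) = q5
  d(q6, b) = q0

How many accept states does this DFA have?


Accept states listed: {q0, q3, q6}
Counting: q0(1) q3(2) q6(3)

3


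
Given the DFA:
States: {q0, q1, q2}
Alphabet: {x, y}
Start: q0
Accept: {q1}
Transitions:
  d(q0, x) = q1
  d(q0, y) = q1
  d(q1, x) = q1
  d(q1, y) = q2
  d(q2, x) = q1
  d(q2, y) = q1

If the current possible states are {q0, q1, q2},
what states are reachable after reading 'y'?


Apply transition on 'y' from each current state:
  d(q0, y) = q1
  d(q1, y) = q2
  d(q2, y) = q1

{q1, q2}


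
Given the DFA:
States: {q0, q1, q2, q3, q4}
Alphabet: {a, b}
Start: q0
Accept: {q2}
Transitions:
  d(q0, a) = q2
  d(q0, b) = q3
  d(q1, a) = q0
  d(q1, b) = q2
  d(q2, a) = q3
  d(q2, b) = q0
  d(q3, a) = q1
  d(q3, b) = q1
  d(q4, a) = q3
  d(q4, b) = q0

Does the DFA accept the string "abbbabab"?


Trace: q0 -> q2 -> q0 -> q3 -> q1 -> q0 -> q3 -> q1 -> q2
Final state: q2
Accept states: {q2}

Yes, accepted (final state q2 is an accept state)


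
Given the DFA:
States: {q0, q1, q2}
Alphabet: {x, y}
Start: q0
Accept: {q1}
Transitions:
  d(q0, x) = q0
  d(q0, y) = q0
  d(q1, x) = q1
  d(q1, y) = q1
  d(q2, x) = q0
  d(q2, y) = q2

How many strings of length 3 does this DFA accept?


Enumerating all length-3 strings:
  "xxx" -> q0 [reject]
  "xxy" -> q0 [reject]
  "xyx" -> q0 [reject]
  "xyy" -> q0 [reject]
  "yxx" -> q0 [reject]
  "yxy" -> q0 [reject]
  "yyx" -> q0 [reject]
  "yyy" -> q0 [reject]

0 out of 8


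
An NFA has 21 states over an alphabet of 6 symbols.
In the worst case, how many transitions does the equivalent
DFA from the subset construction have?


Subset construction: one DFA state per subset of NFA states = 2^21 = 2097152 states.
Each DFA state has 6 outgoing transitions: 2097152 * 6 = 12582912

12582912


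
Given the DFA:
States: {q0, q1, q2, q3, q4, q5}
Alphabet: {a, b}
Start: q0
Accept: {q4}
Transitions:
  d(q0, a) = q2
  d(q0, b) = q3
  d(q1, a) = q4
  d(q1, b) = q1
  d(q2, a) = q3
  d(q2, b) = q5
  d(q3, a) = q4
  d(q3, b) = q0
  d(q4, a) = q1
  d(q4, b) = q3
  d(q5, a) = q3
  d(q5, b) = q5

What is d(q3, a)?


Looking up transition d(q3, a)

q4


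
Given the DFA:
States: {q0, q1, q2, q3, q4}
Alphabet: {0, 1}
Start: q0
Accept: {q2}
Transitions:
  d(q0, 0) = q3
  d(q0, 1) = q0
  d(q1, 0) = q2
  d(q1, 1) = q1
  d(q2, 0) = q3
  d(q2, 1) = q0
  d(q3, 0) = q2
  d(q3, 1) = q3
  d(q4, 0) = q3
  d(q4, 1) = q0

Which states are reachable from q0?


BFS from q0:
  layer 0: {q0}
  layer 1: {q3}
  layer 2: {q2}

{q0, q2, q3}


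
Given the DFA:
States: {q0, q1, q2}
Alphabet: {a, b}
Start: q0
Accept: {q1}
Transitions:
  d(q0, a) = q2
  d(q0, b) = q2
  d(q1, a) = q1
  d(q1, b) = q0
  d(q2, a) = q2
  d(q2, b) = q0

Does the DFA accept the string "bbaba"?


Trace: q0 -> q2 -> q0 -> q2 -> q0 -> q2
Final state: q2
Accept states: {q1}

No, rejected (final state q2 is not an accept state)


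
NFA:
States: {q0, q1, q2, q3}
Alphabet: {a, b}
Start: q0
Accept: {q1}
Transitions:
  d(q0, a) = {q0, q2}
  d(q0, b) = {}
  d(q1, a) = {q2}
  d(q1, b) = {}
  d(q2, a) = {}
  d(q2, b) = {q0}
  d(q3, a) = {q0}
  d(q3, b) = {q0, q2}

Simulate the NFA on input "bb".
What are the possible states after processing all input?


Start: {q0}
  --b--> {}
  --b--> {}

{} (empty set, no valid transitions)


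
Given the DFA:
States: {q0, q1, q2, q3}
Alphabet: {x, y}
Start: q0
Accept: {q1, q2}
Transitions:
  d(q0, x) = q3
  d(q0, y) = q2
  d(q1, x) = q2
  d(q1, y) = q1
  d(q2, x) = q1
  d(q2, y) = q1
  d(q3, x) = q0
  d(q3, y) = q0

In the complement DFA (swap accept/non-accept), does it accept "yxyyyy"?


Trace: q0 -> q2 -> q1 -> q1 -> q1 -> q1 -> q1
Final: q1
Original accept: {q1, q2}
Complement: q1 is in original accept

No, complement rejects (original accepts)


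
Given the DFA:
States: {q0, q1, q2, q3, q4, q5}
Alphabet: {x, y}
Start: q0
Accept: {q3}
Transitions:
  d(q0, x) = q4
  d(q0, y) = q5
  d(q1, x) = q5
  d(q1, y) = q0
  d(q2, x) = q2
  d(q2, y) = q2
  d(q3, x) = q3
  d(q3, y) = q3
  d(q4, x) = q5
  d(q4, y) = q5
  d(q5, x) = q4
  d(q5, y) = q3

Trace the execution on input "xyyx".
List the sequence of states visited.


Input: xyyx
d(q0, x) = q4
d(q4, y) = q5
d(q5, y) = q3
d(q3, x) = q3


q0 -> q4 -> q5 -> q3 -> q3


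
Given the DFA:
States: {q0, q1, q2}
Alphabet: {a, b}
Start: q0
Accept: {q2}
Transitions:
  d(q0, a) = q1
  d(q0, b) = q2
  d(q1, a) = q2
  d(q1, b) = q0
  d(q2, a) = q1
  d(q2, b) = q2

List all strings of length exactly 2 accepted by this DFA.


All strings of length 2: 4 total
Accepted: 2

"aa", "bb"


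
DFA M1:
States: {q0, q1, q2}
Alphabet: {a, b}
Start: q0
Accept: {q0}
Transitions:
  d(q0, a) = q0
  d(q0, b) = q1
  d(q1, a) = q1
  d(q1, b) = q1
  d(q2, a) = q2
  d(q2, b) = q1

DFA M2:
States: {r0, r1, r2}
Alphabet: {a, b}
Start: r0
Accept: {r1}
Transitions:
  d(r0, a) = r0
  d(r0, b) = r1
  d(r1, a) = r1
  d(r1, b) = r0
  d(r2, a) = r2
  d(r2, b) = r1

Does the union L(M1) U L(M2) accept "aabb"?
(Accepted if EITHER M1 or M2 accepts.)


M1: final=q1 accepted=False
M2: final=r0 accepted=False

No, union rejects (neither accepts)


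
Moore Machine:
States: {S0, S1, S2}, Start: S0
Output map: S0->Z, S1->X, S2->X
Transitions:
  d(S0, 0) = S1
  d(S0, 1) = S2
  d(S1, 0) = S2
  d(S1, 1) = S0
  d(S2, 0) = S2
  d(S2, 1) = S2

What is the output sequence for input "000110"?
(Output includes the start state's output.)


Start: S0 (output Z)
  --0--> S1 (output X)
  --0--> S2 (output X)
  --0--> S2 (output X)
  --1--> S2 (output X)
  --1--> S2 (output X)
  --0--> S2 (output X)

"ZXXXXXX"


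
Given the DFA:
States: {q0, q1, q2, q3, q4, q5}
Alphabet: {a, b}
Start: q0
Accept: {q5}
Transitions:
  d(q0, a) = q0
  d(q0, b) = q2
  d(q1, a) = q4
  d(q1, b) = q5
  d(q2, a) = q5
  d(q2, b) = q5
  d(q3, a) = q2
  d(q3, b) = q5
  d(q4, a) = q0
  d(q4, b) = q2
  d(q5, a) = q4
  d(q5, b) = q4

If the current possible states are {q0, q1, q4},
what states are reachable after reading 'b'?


Apply transition on 'b' from each current state:
  d(q0, b) = q2
  d(q1, b) = q5
  d(q4, b) = q2

{q2, q5}


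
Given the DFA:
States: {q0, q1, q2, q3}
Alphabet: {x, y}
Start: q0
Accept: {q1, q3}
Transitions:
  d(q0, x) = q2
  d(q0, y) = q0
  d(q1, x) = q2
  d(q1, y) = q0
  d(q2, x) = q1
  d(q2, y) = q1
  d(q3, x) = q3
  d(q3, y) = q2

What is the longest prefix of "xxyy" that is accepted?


Run the DFA, marking each prefix where the state is accepting:
  "" -> q0 [reject]
  "x" -> q2 [reject]
  "xx" -> q1 [accept]
  "xxy" -> q0 [reject]
  "xxyy" -> q0 [reject]

"xx"


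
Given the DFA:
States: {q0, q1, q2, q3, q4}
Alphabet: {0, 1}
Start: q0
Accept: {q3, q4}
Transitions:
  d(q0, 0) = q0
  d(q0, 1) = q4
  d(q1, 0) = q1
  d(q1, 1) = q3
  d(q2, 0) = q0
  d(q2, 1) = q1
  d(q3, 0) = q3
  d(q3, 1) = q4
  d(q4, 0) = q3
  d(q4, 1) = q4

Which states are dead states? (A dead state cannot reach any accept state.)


Forward reachability from each state:
  q0 -> reaches accept state q3 (live)
  q1 -> reaches accept state q3 (live)
  q2 -> reaches accept state q3 (live)
  q3 -> reaches accept state q3 (live)
  q4 -> reaches accept state q3 (live)

None (all states can reach an accept state)


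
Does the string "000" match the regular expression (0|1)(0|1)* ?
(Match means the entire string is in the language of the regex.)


|string| = 3; first = '0'; last = '0'

Yes, "000" matches (0|1)(0|1)*


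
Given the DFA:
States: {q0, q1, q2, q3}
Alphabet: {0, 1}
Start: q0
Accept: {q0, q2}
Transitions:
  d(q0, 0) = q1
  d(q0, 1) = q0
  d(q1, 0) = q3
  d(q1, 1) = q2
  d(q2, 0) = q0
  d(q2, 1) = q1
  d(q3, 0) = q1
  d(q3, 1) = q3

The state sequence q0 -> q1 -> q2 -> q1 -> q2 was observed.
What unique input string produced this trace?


Trace back each transition to find the symbol:
  q0 --[0]--> q1
  q1 --[1]--> q2
  q2 --[1]--> q1
  q1 --[1]--> q2

"0111"


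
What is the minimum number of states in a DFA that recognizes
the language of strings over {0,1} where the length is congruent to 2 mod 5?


States track (length) mod 5.
Need 5 states: one per remainder 0..4; accept = remainder 2.

5


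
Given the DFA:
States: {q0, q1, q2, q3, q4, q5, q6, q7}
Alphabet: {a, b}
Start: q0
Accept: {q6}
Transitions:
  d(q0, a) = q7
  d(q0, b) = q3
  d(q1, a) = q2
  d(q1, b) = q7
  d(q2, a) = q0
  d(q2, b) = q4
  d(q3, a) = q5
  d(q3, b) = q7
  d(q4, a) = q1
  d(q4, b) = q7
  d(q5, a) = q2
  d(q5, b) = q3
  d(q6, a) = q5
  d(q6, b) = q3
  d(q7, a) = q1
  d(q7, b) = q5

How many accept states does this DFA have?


Accept states listed: {q6}
Counting: q6(1)

1


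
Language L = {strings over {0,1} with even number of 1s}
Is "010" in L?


count('1') = 1; 1 mod 2 = 1

No, "010" is not in L


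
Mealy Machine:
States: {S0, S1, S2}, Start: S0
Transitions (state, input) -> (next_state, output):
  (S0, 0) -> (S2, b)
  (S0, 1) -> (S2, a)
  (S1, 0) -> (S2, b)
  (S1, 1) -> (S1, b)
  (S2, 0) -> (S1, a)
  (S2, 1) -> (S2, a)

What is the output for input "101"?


Step-by-step:
  (S0, 1) -> (S2, a)
  (S2, 0) -> (S1, a)
  (S1, 1) -> (S1, b)

"aab"


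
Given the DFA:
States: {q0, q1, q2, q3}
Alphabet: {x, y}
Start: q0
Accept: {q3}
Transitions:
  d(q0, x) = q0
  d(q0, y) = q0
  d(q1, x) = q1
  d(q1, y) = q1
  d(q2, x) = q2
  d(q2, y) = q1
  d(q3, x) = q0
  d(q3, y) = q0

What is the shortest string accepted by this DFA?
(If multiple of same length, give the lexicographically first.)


BFS by string length (lex-first path to each state shown):
  len 0: q0<-""
  len 1: q0<-"x"
  len 2: q0<-"xx"
  len 3: q0<-"xxx"
  len 4: q0<-"xxxx"
  len 5: q0<-"xxxxx"
  len 6: q0<-"xxxxxx"
  len 7: q0<-"xxxxxxx"
  len 8: q0<-"xxxxxxxx"

No string accepted (empty language)


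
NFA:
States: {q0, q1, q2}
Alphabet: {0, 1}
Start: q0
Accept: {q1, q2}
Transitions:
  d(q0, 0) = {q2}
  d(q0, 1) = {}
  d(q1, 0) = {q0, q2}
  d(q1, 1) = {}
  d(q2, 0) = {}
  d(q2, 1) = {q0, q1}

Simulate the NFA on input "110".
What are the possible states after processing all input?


Start: {q0}
  --1--> {}
  --1--> {}
  --0--> {}

{} (empty set, no valid transitions)


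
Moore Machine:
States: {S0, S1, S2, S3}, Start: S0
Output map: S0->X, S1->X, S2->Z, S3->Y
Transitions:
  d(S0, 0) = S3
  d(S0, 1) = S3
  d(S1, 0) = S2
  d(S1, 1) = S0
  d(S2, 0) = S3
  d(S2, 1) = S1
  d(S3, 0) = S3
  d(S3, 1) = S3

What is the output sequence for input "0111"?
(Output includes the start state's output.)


Start: S0 (output X)
  --0--> S3 (output Y)
  --1--> S3 (output Y)
  --1--> S3 (output Y)
  --1--> S3 (output Y)

"XYYYY"


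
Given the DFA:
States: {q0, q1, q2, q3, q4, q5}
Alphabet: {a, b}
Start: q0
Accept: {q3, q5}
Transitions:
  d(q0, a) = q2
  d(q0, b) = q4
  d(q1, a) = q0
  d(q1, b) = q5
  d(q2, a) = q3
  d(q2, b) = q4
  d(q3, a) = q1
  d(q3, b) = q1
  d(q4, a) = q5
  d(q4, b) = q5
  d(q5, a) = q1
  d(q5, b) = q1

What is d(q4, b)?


Looking up transition d(q4, b)

q5


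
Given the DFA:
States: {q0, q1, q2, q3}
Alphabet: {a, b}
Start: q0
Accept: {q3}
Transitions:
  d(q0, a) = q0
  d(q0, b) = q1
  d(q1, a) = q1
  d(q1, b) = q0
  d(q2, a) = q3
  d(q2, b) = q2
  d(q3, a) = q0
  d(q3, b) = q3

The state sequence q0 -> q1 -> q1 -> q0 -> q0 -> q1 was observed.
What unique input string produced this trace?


Trace back each transition to find the symbol:
  q0 --[b]--> q1
  q1 --[a]--> q1
  q1 --[b]--> q0
  q0 --[a]--> q0
  q0 --[b]--> q1

"babab"


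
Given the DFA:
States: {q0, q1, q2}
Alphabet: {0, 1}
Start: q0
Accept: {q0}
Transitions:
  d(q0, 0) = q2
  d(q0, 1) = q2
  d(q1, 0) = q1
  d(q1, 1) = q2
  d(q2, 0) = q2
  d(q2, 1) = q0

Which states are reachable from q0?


BFS from q0:
  layer 0: {q0}
  layer 1: {q2}

{q0, q2}


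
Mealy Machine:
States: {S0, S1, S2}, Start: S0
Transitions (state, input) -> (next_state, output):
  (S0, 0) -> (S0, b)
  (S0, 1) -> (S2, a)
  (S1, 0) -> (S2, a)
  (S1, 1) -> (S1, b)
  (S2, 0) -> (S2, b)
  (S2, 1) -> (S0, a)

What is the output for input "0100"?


Step-by-step:
  (S0, 0) -> (S0, b)
  (S0, 1) -> (S2, a)
  (S2, 0) -> (S2, b)
  (S2, 0) -> (S2, b)

"babb"


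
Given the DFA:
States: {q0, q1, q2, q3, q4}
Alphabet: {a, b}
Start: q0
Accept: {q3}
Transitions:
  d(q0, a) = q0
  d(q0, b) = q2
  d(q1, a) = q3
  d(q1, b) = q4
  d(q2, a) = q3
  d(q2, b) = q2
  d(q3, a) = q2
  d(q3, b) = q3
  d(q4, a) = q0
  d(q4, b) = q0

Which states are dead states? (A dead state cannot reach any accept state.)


Forward reachability from each state:
  q0 -> reaches accept state q3 (live)
  q1 -> reaches accept state q3 (live)
  q2 -> reaches accept state q3 (live)
  q3 -> reaches accept state q3 (live)
  q4 -> reaches accept state q3 (live)

None (all states can reach an accept state)


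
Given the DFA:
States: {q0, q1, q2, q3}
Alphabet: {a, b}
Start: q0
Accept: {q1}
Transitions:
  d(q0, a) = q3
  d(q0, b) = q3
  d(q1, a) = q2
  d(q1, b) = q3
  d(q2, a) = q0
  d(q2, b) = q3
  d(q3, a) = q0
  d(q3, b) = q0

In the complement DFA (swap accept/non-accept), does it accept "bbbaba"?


Trace: q0 -> q3 -> q0 -> q3 -> q0 -> q3 -> q0
Final: q0
Original accept: {q1}
Complement: q0 is not in original accept

Yes, complement accepts (original rejects)


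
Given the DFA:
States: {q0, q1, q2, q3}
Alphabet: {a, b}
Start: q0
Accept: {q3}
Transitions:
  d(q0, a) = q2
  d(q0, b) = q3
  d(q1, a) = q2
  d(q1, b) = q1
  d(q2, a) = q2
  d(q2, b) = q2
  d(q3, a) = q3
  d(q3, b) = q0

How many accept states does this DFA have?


Accept states listed: {q3}
Counting: q3(1)

1
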